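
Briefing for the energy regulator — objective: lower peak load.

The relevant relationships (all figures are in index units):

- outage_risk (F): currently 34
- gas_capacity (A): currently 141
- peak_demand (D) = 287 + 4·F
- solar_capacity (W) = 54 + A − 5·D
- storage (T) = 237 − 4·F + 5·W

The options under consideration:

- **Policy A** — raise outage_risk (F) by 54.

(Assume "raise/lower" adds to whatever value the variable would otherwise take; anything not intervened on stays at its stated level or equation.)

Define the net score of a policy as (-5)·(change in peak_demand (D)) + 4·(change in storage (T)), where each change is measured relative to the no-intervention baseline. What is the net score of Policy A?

-23544

Baseline:
  F = 34
  A = 141
  D = 287 + 4·34 = 423
  W = 54 + 141 − 5·423 = -1920
  T = 237 − 4·34 + 5·(-1920) = -9499
Policy A (F + 54):
  F = 34 + 54 = 88
  A = 141
  D = 287 + 4·88 = 639
  W = 54 + 141 − 5·639 = -3000
  T = 237 − 4·88 + 5·(-3000) = -15115
ΔD = 639 − 423 = 216; ΔT = -15115 − (-9499) = -5616
Score = (-5)·216 + 4·(-5616) = -23544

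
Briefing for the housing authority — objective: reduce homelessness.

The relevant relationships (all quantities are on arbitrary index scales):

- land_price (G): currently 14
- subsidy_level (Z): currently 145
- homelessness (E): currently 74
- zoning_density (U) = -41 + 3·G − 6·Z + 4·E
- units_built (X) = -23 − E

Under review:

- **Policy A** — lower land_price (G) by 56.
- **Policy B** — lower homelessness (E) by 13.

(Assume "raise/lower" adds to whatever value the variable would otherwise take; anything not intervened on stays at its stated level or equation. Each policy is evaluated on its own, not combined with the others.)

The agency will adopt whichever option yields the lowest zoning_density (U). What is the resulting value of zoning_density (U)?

Policy A (G − 56):
  G = 14 − 56 = -42
  Z = 145
  E = 74
  U = -41 + 3·(-42) − 6·145 + 4·74 = -741
Policy B (E − 13):
  G = 14
  Z = 145
  E = 74 − 13 = 61
  U = -41 + 3·14 − 6·145 + 4·61 = -625
Comparing — Policy A: U=-741, Policy B: U=-625. Lowest is -741 (Policy A).

-741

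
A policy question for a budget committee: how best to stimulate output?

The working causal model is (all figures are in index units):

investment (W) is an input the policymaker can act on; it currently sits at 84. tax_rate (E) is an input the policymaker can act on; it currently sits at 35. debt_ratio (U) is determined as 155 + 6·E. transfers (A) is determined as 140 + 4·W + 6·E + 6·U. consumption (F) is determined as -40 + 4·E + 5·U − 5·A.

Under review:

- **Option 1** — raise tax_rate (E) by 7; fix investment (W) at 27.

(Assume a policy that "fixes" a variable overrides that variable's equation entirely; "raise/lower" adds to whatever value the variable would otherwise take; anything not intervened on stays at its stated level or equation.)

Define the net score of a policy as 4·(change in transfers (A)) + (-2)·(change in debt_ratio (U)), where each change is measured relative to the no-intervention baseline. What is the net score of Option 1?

Baseline:
  W = 84
  E = 35
  U = 155 + 6·35 = 365
  A = 140 + 4·84 + 6·35 + 6·365 = 2876
Option 1 (E + 7, W := 27):
  W = 27
  E = 35 + 7 = 42
  U = 155 + 6·42 = 407
  A = 140 + 4·27 + 6·42 + 6·407 = 2942
ΔA = 2942 − 2876 = 66; ΔU = 407 − 365 = 42
Score = 4·66 + (-2)·42 = 180

180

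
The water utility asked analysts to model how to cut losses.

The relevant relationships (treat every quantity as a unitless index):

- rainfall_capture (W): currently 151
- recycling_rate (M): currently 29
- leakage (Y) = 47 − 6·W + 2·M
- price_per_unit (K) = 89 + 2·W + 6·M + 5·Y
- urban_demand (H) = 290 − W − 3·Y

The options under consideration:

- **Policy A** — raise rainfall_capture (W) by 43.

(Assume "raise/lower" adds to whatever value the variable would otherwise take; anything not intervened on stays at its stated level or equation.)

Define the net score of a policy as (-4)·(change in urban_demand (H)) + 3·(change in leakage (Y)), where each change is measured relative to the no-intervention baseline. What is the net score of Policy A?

Baseline:
  W = 151
  M = 29
  Y = 47 − 6·151 + 2·29 = -801
  H = 290 − 151 − 3·(-801) = 2542
Policy A (W + 43):
  W = 151 + 43 = 194
  M = 29
  Y = 47 − 6·194 + 2·29 = -1059
  H = 290 − 194 − 3·(-1059) = 3273
ΔH = 3273 − 2542 = 731; ΔY = -1059 − (-801) = -258
Score = (-4)·731 + 3·(-258) = -3698

-3698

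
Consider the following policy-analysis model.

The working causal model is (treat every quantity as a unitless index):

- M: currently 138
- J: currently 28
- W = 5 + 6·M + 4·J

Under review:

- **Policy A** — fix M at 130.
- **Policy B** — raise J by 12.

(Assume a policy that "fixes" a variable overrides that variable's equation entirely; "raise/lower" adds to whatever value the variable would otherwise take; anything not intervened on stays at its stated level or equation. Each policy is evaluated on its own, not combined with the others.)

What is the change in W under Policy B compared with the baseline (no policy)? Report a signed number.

48

Baseline:
  M = 138
  J = 28
  W = 5 + 6·138 + 4·28 = 945
Policy B (J + 12):
  M = 138
  J = 28 + 12 = 40
  W = 5 + 6·138 + 4·40 = 993
Change in W: 993 − 945 = 48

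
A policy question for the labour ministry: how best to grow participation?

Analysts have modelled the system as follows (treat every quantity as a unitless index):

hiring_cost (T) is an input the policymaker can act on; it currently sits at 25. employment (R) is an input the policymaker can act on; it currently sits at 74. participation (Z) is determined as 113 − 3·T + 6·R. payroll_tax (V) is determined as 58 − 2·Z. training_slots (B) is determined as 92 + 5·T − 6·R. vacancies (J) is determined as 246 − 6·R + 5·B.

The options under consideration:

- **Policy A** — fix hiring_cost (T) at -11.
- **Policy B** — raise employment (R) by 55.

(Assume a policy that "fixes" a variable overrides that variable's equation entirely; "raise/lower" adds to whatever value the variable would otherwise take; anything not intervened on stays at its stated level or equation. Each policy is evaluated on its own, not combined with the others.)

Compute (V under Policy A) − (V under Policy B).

444

Policy A (T := -11):
  T = -11
  R = 74
  Z = 113 − 3·(-11) + 6·74 = 590
  V = 58 − 2·590 = -1122
Policy B (R + 55):
  T = 25
  R = 74 + 55 = 129
  Z = 113 − 3·25 + 6·129 = 812
  V = 58 − 2·812 = -1566
V: -1122 − (-1566) = 444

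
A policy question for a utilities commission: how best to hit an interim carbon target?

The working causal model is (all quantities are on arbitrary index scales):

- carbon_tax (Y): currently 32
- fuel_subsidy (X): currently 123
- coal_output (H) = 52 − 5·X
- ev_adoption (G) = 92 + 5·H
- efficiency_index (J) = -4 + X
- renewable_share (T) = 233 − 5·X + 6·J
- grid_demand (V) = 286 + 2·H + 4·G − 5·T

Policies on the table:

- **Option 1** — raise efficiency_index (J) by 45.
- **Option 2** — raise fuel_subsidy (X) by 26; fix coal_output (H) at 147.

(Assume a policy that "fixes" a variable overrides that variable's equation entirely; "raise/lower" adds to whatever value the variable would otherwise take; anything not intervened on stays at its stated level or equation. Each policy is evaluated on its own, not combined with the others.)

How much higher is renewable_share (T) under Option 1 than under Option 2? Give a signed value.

Option 1 (J + 45):
  X = 123
  J = -4 + 123 (+45 from intervention) = 164
  T = 233 − 5·123 + 6·164 = 602
Option 2 (X + 26, H := 147):
  X = 123 + 26 = 149
  J = -4 + 149 = 145
  T = 233 − 5·149 + 6·145 = 358
T: 602 − 358 = 244

244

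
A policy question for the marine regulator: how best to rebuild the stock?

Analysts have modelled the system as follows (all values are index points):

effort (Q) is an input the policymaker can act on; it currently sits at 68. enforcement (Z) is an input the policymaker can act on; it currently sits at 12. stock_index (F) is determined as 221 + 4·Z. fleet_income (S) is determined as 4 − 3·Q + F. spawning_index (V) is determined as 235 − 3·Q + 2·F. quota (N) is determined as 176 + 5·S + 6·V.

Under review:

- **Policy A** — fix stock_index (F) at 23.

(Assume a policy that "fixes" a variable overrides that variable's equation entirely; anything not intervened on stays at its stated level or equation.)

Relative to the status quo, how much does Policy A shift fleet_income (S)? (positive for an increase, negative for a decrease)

-246

Baseline:
  Q = 68
  Z = 12
  F = 221 + 4·12 = 269
  S = 4 − 3·68 + 269 = 69
Policy A (F := 23):
  Q = 68
  Z = 12
  F = 23
  S = 4 − 3·68 + 23 = -177
Change in S: -177 − 69 = -246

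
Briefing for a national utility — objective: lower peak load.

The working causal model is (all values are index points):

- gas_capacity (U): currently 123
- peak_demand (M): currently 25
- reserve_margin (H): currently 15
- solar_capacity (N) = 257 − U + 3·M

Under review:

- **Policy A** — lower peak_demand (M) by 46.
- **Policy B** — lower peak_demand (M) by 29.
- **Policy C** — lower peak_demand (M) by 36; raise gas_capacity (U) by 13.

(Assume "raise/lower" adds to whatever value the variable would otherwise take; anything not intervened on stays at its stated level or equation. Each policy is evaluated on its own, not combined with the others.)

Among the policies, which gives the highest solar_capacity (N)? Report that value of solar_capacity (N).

Policy A (M − 46):
  U = 123
  M = 25 − 46 = -21
  N = 257 − 123 + 3·(-21) = 71
Policy B (M − 29):
  U = 123
  M = 25 − 29 = -4
  N = 257 − 123 + 3·(-4) = 122
Policy C (M − 36, U + 13):
  U = 123 + 13 = 136
  M = 25 − 36 = -11
  N = 257 − 136 + 3·(-11) = 88
Comparing — Policy A: N=71, Policy B: N=122, Policy C: N=88. Highest is 122 (Policy B).

122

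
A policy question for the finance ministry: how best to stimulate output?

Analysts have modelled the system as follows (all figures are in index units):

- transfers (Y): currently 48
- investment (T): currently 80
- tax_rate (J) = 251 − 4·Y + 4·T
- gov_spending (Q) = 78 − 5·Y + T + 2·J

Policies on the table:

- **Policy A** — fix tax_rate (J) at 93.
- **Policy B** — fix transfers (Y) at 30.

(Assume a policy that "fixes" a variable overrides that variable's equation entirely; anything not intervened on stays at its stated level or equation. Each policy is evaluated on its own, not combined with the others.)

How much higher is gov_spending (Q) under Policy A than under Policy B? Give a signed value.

-806

Policy A (J := 93):
  Y = 48
  T = 80
  J = 93
  Q = 78 − 5·48 + 80 + 2·93 = 104
Policy B (Y := 30):
  Y = 30
  T = 80
  J = 251 − 4·30 + 4·80 = 451
  Q = 78 − 5·30 + 80 + 2·451 = 910
Q: 104 − 910 = -806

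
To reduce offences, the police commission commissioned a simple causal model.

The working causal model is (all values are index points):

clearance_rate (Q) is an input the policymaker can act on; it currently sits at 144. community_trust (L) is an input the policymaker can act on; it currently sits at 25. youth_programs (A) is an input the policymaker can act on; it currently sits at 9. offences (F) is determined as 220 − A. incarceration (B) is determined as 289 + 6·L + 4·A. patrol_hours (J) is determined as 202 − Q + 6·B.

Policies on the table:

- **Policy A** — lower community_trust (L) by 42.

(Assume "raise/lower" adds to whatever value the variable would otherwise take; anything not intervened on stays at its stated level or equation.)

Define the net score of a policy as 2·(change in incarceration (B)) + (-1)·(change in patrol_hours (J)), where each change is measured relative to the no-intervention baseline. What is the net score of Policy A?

1008

Baseline:
  Q = 144
  L = 25
  A = 9
  B = 289 + 6·25 + 4·9 = 475
  J = 202 − 144 + 6·475 = 2908
Policy A (L − 42):
  Q = 144
  L = 25 − 42 = -17
  A = 9
  B = 289 + 6·(-17) + 4·9 = 223
  J = 202 − 144 + 6·223 = 1396
ΔB = 223 − 475 = -252; ΔJ = 1396 − 2908 = -1512
Score = 2·(-252) + (-1)·(-1512) = 1008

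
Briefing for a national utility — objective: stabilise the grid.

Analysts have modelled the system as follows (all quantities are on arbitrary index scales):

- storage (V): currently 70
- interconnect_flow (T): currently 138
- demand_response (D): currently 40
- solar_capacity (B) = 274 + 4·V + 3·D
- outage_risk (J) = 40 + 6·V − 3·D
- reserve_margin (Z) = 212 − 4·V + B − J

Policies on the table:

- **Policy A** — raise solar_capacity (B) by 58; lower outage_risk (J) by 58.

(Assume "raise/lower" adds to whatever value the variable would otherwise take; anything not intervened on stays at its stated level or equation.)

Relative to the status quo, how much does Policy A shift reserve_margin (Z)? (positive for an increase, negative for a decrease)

116

Baseline:
  V = 70
  D = 40
  B = 274 + 4·70 + 3·40 = 674
  J = 40 + 6·70 − 3·40 = 340
  Z = 212 − 4·70 + 674 − 340 = 266
Policy A (B + 58, J − 58):
  V = 70
  D = 40
  B = 274 + 4·70 + 3·40 (+58 from intervention) = 732
  J = 40 + 6·70 − 3·40 (−58 from intervention) = 282
  Z = 212 − 4·70 + 732 − 282 = 382
Change in Z: 382 − 266 = 116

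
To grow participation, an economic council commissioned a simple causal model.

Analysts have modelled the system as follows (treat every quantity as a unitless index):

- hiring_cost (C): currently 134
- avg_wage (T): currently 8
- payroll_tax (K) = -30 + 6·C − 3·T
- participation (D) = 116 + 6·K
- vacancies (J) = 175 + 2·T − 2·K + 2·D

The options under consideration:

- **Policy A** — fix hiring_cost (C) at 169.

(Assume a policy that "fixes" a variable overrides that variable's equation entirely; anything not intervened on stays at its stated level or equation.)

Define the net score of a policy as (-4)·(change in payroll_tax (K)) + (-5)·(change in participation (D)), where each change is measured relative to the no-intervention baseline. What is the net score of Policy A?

-7140

Baseline:
  C = 134
  T = 8
  K = -30 + 6·134 − 3·8 = 750
  D = 116 + 6·750 = 4616
Policy A (C := 169):
  C = 169
  T = 8
  K = -30 + 6·169 − 3·8 = 960
  D = 116 + 6·960 = 5876
ΔK = 960 − 750 = 210; ΔD = 5876 − 4616 = 1260
Score = (-4)·210 + (-5)·1260 = -7140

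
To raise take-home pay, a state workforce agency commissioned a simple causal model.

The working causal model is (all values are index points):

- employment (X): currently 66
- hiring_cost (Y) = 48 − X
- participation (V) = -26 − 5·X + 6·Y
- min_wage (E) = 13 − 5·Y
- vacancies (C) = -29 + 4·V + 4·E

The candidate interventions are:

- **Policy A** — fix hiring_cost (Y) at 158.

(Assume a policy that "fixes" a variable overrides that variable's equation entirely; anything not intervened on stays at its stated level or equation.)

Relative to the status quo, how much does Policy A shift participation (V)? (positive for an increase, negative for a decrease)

Baseline:
  X = 66
  Y = 48 − 66 = -18
  V = -26 − 5·66 + 6·(-18) = -464
Policy A (Y := 158):
  X = 66
  Y = 158
  V = -26 − 5·66 + 6·158 = 592
Change in V: 592 − (-464) = 1056

1056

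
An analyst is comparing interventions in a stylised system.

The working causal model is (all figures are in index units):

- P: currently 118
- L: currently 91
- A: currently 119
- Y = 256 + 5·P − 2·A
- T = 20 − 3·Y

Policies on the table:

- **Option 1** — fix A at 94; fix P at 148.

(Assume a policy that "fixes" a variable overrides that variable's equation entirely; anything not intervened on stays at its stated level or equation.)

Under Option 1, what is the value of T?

Option 1 (A := 94, P := 148):
  P = 148
  A = 94
  Y = 256 + 5·148 − 2·94 = 808
  T = 20 − 3·808 = -2404

-2404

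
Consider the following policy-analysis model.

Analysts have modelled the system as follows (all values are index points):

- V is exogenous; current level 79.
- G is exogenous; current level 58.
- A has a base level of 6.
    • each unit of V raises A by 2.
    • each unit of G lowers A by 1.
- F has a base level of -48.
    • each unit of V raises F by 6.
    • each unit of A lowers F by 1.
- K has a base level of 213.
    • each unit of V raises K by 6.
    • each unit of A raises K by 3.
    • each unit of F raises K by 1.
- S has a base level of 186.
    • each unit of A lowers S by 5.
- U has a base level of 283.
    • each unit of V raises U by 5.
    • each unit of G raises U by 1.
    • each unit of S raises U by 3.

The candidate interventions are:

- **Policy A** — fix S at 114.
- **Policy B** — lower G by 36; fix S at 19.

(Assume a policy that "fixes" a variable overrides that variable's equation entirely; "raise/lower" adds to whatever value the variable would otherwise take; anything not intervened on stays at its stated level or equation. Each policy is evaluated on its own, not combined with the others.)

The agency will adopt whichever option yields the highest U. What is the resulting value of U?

Policy A (S := 114):
  V = 79
  G = 58
  A = 6 + 2·79 − 58 = 106
  S = 114
  U = 283 + 5·79 + 58 + 3·114 = 1078
Policy B (G − 36, S := 19):
  V = 79
  G = 58 − 36 = 22
  A = 6 + 2·79 − 22 = 142
  S = 19
  U = 283 + 5·79 + 22 + 3·19 = 757
Comparing — Policy A: U=1078, Policy B: U=757. Highest is 1078 (Policy A).

1078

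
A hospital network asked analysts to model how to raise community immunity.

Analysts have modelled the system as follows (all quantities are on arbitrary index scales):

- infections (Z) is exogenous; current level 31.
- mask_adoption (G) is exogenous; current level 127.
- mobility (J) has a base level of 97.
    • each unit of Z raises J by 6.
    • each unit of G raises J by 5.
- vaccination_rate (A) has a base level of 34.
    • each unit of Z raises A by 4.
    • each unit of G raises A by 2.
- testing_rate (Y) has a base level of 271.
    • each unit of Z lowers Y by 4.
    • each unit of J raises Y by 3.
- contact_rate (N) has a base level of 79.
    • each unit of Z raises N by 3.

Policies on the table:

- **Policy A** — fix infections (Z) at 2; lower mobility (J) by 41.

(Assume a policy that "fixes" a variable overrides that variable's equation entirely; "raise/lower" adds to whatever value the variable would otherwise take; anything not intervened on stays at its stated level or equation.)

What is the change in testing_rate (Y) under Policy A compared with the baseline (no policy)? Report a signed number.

Baseline:
  Z = 31
  G = 127
  J = 97 + 6·31 + 5·127 = 918
  Y = 271 − 4·31 + 3·918 = 2901
Policy A (Z := 2, J − 41):
  Z = 2
  G = 127
  J = 97 + 6·2 + 5·127 (−41 from intervention) = 703
  Y = 271 − 4·2 + 3·703 = 2372
Change in Y: 2372 − 2901 = -529

-529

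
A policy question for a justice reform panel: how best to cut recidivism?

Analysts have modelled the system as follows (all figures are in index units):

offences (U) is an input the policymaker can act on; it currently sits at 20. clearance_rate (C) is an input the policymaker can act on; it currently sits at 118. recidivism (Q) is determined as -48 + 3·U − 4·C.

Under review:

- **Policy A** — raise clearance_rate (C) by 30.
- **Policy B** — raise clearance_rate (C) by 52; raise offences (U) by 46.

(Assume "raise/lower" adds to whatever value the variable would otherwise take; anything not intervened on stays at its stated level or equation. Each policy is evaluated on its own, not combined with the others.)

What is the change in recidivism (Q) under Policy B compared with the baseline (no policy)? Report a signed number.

Baseline:
  U = 20
  C = 118
  Q = -48 + 3·20 − 4·118 = -460
Policy B (C + 52, U + 46):
  U = 20 + 46 = 66
  C = 118 + 52 = 170
  Q = -48 + 3·66 − 4·170 = -530
Change in Q: -530 − (-460) = -70

-70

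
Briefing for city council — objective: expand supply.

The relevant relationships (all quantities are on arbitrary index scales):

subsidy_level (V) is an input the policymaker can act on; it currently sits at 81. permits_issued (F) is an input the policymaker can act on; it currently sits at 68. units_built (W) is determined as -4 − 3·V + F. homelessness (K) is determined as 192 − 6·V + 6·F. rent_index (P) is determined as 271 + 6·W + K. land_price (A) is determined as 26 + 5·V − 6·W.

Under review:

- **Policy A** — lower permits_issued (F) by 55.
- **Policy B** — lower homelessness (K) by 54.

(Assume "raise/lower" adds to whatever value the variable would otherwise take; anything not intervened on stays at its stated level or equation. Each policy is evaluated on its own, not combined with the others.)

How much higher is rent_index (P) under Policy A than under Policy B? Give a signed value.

Policy A (F − 55):
  V = 81
  F = 68 − 55 = 13
  W = -4 − 3·81 + 13 = -234
  K = 192 − 6·81 + 6·13 = -216
  P = 271 + 6·(-234) + (-216) = -1349
Policy B (K − 54):
  V = 81
  F = 68
  W = -4 − 3·81 + 68 = -179
  K = 192 − 6·81 + 6·68 (−54 from intervention) = 60
  P = 271 + 6·(-179) + 60 = -743
P: -1349 − (-743) = -606

-606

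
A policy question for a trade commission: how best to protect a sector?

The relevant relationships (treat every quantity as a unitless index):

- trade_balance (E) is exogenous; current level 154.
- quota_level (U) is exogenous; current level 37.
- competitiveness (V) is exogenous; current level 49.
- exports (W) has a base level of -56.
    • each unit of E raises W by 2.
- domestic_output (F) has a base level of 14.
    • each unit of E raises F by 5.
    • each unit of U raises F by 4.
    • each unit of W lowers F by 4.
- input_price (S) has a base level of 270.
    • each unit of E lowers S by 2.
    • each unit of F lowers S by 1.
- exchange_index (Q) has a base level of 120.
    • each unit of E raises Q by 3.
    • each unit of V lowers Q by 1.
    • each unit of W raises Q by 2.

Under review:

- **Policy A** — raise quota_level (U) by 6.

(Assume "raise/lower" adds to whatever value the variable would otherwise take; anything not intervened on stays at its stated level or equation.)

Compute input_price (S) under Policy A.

Policy A (U + 6):
  E = 154
  U = 37 + 6 = 43
  W = -56 + 2·154 = 252
  F = 14 + 5·154 + 4·43 − 4·252 = -52
  S = 270 − 2·154 − (-52) = 14

14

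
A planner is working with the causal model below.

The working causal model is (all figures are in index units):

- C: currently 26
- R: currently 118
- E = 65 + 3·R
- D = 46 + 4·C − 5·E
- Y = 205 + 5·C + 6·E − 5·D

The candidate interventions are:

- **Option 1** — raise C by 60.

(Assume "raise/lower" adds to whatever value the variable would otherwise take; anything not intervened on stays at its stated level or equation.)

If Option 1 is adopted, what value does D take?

-1705

Option 1 (C + 60):
  C = 26 + 60 = 86
  R = 118
  E = 65 + 3·118 = 419
  D = 46 + 4·86 − 5·419 = -1705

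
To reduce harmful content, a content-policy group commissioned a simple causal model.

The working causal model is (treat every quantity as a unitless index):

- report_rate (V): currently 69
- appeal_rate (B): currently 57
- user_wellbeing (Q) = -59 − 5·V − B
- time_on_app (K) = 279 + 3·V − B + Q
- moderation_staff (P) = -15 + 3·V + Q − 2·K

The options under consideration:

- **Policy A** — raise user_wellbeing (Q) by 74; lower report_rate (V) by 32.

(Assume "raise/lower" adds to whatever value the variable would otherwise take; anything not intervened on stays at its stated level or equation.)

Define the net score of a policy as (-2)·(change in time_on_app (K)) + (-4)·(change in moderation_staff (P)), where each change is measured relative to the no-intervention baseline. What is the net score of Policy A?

Baseline:
  V = 69
  B = 57
  Q = -59 − 5·69 − 57 = -461
  K = 279 + 3·69 − 57 + (-461) = -32
  P = -15 + 3·69 + (-461) − 2·(-32) = -205
Policy A (Q + 74, V − 32):
  V = 69 − 32 = 37
  B = 57
  Q = -59 − 5·37 − 57 (+74 from intervention) = -227
  K = 279 + 3·37 − 57 + (-227) = 106
  P = -15 + 3·37 + (-227) − 2·106 = -343
ΔK = 106 − (-32) = 138; ΔP = -343 − (-205) = -138
Score = (-2)·138 + (-4)·(-138) = 276

276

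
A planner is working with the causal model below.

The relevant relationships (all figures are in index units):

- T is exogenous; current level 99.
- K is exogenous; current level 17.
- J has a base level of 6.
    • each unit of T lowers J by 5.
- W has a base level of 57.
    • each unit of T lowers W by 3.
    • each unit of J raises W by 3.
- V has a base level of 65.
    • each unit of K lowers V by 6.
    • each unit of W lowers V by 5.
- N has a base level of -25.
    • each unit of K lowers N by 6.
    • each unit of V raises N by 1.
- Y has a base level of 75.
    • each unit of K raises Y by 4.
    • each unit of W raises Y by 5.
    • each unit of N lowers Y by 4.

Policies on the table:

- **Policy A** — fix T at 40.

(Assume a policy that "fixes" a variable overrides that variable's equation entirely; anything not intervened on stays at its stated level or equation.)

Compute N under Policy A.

Policy A (T := 40):
  T = 40
  K = 17
  J = 6 − 5·40 = -194
  W = 57 − 3·40 + 3·(-194) = -645
  V = 65 − 6·17 − 5·(-645) = 3188
  N = -25 − 6·17 + 3188 = 3061

3061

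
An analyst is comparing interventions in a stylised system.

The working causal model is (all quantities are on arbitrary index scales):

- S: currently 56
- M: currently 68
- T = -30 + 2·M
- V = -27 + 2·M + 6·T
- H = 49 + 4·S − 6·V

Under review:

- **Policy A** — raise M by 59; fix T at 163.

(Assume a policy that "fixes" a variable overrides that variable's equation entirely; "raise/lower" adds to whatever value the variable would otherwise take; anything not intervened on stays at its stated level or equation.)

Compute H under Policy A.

Policy A (M + 59, T := 163):
  S = 56
  M = 68 + 59 = 127
  T = 163
  V = -27 + 2·127 + 6·163 = 1205
  H = 49 + 4·56 − 6·1205 = -6957

-6957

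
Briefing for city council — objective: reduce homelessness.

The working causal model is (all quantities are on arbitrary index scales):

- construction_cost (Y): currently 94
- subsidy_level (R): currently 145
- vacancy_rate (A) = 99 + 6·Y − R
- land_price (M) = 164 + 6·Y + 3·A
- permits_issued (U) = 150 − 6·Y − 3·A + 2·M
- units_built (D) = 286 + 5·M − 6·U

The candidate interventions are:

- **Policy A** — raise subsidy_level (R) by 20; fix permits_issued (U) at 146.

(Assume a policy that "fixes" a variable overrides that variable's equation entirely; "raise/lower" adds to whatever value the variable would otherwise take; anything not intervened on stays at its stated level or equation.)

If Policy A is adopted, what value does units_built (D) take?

10520

Policy A (R + 20, U := 146):
  Y = 94
  R = 145 + 20 = 165
  A = 99 + 6·94 − 165 = 498
  M = 164 + 6·94 + 3·498 = 2222
  U = 146
  D = 286 + 5·2222 − 6·146 = 10520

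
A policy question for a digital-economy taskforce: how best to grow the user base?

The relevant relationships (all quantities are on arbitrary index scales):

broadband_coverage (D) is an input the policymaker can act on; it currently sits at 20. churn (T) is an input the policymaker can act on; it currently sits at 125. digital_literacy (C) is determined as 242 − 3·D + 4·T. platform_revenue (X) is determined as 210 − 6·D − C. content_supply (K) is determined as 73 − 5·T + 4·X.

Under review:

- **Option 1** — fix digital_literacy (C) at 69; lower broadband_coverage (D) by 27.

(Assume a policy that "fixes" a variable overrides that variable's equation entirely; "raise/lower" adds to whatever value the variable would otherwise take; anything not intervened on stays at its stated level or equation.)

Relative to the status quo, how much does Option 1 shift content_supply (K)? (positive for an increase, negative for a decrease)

Baseline:
  D = 20
  T = 125
  C = 242 − 3·20 + 4·125 = 682
  X = 210 − 6·20 − 682 = -592
  K = 73 − 5·125 + 4·(-592) = -2920
Option 1 (C := 69, D − 27):
  D = 20 − 27 = -7
  T = 125
  C = 69
  X = 210 − 6·(-7) − 69 = 183
  K = 73 − 5·125 + 4·183 = 180
Change in K: 180 − (-2920) = 3100

3100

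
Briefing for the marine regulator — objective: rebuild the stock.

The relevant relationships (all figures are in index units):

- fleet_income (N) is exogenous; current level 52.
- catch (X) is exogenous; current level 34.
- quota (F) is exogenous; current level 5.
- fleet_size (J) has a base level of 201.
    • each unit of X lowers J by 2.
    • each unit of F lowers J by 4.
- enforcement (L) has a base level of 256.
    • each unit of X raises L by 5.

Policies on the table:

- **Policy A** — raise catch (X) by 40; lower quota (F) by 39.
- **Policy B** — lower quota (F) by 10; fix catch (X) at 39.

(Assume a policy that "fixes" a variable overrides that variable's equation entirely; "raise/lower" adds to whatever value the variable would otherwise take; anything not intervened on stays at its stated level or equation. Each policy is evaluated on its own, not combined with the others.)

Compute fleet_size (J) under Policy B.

Policy B (F − 10, X := 39):
  X = 39
  F = 5 − 10 = -5
  J = 201 − 2·39 − 4·(-5) = 143

143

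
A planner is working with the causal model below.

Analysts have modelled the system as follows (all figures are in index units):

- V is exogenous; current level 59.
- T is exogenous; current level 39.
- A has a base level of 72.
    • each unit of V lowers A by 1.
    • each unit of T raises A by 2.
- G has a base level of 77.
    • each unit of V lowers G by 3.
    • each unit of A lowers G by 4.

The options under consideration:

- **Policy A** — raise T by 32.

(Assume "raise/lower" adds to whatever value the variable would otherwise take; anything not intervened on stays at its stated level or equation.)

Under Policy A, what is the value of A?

Policy A (T + 32):
  V = 59
  T = 39 + 32 = 71
  A = 72 − 59 + 2·71 = 155

155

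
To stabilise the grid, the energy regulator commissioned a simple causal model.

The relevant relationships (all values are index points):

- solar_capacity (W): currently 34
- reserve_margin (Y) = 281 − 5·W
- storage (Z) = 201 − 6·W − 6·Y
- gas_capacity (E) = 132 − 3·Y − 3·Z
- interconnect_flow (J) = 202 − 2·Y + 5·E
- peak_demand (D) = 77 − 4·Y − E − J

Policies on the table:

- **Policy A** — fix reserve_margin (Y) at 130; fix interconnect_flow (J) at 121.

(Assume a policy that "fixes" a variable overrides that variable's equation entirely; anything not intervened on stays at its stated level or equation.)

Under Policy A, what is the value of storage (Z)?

-783

Policy A (Y := 130, J := 121):
  W = 34
  Y = 130
  Z = 201 − 6·34 − 6·130 = -783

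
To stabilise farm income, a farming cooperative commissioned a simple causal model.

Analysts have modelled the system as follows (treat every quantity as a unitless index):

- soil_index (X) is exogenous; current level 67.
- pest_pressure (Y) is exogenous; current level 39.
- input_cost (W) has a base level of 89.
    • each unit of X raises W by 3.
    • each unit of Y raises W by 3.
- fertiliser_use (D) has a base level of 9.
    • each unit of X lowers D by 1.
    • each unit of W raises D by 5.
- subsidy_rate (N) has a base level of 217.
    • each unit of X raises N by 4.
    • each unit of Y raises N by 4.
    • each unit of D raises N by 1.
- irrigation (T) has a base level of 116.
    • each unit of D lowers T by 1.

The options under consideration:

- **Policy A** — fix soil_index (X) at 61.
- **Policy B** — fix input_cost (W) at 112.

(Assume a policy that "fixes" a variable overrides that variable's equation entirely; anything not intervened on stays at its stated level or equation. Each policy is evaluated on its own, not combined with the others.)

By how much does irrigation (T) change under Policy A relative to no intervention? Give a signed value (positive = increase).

Baseline:
  X = 67
  Y = 39
  W = 89 + 3·67 + 3·39 = 407
  D = 9 − 67 + 5·407 = 1977
  T = 116 − 1977 = -1861
Policy A (X := 61):
  X = 61
  Y = 39
  W = 89 + 3·61 + 3·39 = 389
  D = 9 − 61 + 5·389 = 1893
  T = 116 − 1893 = -1777
Change in T: -1777 − (-1861) = 84

84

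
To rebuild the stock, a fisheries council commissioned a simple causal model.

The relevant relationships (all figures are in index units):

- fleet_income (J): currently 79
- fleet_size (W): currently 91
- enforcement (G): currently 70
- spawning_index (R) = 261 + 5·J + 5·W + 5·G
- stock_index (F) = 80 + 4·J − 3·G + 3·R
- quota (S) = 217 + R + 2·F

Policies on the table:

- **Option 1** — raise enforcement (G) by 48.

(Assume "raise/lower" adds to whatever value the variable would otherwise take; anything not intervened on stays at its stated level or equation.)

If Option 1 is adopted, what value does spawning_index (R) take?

1701

Option 1 (G + 48):
  J = 79
  W = 91
  G = 70 + 48 = 118
  R = 261 + 5·79 + 5·91 + 5·118 = 1701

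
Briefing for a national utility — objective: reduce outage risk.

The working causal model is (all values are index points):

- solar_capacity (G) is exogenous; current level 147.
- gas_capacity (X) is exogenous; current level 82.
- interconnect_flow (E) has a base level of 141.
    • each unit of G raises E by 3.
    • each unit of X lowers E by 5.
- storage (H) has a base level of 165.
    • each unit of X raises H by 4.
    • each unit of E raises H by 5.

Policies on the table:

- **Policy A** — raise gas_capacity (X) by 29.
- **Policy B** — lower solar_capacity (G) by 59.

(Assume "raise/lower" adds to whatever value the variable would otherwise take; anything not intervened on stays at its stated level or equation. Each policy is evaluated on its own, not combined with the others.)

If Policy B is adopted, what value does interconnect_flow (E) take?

Policy B (G − 59):
  G = 147 − 59 = 88
  X = 82
  E = 141 + 3·88 − 5·82 = -5

-5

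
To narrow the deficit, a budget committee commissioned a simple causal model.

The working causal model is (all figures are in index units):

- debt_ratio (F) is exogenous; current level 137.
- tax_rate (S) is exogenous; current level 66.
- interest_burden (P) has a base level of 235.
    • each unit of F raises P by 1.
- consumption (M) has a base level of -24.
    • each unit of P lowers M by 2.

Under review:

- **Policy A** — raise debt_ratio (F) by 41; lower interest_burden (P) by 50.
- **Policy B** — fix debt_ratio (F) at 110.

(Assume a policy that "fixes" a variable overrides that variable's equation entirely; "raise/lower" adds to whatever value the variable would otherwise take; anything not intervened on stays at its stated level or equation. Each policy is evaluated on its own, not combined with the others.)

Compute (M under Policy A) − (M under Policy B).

-36

Policy A (F + 41, P − 50):
  F = 137 + 41 = 178
  P = 235 + 178 (−50 from intervention) = 363
  M = -24 − 2·363 = -750
Policy B (F := 110):
  F = 110
  P = 235 + 110 = 345
  M = -24 − 2·345 = -714
M: -750 − (-714) = -36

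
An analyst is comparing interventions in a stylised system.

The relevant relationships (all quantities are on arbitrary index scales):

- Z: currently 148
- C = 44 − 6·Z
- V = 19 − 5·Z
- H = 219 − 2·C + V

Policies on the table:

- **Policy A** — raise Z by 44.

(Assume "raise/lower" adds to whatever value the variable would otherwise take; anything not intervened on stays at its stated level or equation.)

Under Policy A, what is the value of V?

Policy A (Z + 44):
  Z = 148 + 44 = 192
  V = 19 − 5·192 = -941

-941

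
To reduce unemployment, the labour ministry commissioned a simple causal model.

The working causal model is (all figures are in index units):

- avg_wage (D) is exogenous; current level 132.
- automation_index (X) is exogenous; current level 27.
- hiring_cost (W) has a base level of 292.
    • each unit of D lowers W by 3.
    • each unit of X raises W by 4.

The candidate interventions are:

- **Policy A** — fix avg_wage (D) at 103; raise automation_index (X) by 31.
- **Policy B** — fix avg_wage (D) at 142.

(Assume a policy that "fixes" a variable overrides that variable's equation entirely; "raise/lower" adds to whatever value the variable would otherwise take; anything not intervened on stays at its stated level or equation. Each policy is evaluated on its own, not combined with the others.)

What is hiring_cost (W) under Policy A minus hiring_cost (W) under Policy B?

Policy A (D := 103, X + 31):
  D = 103
  X = 27 + 31 = 58
  W = 292 − 3·103 + 4·58 = 215
Policy B (D := 142):
  D = 142
  X = 27
  W = 292 − 3·142 + 4·27 = -26
W: 215 − (-26) = 241

241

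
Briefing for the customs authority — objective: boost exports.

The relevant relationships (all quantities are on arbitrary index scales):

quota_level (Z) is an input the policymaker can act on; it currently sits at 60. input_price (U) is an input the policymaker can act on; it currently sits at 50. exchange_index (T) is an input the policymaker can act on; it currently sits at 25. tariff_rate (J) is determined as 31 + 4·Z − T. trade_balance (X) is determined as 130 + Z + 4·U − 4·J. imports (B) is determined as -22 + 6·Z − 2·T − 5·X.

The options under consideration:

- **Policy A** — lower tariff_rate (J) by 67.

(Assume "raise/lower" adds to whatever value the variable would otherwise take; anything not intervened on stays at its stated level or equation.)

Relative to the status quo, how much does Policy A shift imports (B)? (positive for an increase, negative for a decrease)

Baseline:
  Z = 60
  U = 50
  T = 25
  J = 31 + 4·60 − 25 = 246
  X = 130 + 60 + 4·50 − 4·246 = -594
  B = -22 + 6·60 − 2·25 − 5·(-594) = 3258
Policy A (J − 67):
  Z = 60
  U = 50
  T = 25
  J = 31 + 4·60 − 25 (−67 from intervention) = 179
  X = 130 + 60 + 4·50 − 4·179 = -326
  B = -22 + 6·60 − 2·25 − 5·(-326) = 1918
Change in B: 1918 − 3258 = -1340

-1340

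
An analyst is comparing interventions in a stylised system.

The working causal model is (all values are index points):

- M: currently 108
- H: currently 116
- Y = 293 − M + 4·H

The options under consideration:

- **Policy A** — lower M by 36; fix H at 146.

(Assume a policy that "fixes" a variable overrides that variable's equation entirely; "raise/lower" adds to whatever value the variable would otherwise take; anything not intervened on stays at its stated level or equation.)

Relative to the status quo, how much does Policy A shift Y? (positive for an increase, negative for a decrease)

156

Baseline:
  M = 108
  H = 116
  Y = 293 − 108 + 4·116 = 649
Policy A (M − 36, H := 146):
  M = 108 − 36 = 72
  H = 146
  Y = 293 − 72 + 4·146 = 805
Change in Y: 805 − 649 = 156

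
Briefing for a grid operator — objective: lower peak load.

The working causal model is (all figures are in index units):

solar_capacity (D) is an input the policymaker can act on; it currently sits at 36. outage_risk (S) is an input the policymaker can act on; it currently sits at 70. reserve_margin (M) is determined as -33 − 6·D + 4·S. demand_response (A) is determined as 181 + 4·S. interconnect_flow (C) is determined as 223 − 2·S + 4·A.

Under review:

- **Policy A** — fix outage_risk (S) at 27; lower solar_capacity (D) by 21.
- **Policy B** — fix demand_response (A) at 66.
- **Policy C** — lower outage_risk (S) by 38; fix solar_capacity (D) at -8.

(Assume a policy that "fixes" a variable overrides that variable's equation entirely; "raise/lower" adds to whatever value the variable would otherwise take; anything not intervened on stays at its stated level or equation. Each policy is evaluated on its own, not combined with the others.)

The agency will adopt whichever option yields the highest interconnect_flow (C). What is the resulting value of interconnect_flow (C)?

Policy A (S := 27, D − 21):
  S = 27
  A = 181 + 4·27 = 289
  C = 223 − 2·27 + 4·289 = 1325
Policy B (A := 66):
  S = 70
  A = 66
  C = 223 − 2·70 + 4·66 = 347
Policy C (S − 38, D := -8):
  S = 70 − 38 = 32
  A = 181 + 4·32 = 309
  C = 223 − 2·32 + 4·309 = 1395
Comparing — Policy A: C=1325, Policy B: C=347, Policy C: C=1395. Highest is 1395 (Policy C).

1395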